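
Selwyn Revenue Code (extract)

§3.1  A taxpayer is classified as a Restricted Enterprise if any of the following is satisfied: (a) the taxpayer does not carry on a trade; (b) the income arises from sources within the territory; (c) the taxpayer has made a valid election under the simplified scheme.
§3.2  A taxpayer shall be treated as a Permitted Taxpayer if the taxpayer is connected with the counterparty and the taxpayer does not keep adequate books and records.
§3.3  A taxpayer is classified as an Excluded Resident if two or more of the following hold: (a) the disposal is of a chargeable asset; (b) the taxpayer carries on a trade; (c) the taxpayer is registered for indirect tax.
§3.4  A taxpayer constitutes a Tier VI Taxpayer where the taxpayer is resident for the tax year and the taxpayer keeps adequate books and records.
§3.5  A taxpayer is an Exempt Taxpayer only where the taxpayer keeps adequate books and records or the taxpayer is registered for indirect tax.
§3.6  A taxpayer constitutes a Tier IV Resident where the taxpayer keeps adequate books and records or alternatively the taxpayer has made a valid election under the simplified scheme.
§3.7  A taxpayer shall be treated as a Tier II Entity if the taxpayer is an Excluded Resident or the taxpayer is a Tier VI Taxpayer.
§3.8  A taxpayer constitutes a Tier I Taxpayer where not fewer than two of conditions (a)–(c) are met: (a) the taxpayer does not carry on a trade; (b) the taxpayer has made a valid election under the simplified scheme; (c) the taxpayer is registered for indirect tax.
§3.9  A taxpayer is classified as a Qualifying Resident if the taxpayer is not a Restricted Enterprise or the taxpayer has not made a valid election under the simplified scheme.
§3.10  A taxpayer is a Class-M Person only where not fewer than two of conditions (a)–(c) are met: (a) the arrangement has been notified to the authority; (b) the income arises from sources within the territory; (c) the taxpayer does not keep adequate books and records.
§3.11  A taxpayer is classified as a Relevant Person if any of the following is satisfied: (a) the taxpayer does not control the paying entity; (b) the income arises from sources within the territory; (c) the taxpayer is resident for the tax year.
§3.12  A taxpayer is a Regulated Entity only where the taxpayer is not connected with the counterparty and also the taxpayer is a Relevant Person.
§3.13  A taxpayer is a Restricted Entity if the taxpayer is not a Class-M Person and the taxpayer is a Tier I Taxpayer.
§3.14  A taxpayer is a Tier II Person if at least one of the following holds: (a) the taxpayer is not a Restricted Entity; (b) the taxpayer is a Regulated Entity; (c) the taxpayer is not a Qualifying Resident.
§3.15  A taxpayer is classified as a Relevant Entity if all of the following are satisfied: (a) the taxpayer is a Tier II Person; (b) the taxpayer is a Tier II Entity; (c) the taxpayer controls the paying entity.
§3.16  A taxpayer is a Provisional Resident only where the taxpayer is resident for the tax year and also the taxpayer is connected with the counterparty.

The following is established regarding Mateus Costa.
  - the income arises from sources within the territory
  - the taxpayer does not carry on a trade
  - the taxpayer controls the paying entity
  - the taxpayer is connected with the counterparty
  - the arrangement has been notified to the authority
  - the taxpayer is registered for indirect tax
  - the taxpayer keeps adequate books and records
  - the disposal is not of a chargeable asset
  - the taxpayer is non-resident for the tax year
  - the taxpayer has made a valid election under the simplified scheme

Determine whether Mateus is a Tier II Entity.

§3.3 — Excluded Resident: the disposal is of a chargeable asset? no; the taxpayer carries on a trade? no; the taxpayer is registered for indirect tax? yes — 1 of 3 hold (need ≥2) → not satisfied.
§3.4 — Tier VI Taxpayer: [the taxpayer is resident for the tax year? no] AND [the taxpayer keeps adequate books and records? yes] → not satisfied.
§3.7 — Tier II Entity: [Excluded Resident (§3.3)? no] OR [Tier VI Taxpayer (§3.4)? no] → not satisfied.

No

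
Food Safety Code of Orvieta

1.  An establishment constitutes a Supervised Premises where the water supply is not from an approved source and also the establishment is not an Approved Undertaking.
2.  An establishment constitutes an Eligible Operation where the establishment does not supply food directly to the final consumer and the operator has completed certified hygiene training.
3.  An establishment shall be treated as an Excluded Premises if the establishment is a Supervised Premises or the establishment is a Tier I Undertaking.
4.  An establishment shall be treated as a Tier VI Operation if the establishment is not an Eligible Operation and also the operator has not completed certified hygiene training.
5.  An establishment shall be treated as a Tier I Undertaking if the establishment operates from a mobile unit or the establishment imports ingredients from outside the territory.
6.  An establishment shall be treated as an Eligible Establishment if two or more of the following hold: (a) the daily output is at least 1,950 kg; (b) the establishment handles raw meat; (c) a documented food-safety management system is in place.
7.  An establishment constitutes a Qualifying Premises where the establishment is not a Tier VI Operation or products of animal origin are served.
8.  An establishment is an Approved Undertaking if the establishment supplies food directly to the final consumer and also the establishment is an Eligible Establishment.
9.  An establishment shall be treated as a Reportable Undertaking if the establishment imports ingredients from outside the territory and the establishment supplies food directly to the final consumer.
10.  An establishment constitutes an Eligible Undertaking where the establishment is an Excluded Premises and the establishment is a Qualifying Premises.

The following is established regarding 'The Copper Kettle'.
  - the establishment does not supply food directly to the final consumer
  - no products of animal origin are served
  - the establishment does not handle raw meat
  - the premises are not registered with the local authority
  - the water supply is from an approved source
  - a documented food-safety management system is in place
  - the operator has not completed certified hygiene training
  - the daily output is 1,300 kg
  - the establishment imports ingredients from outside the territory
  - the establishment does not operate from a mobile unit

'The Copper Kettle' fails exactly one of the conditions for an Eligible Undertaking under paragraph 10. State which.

Qualifying Premises

paragraph 6 — Eligible Establishment: daily output: 1,300 kg ≥ 1,950 kg? no; the establishment handles raw meat? no; a documented food-safety management system is in place? yes — 1 of 3 hold (need ≥2) → not satisfied.
paragraph 8 — Approved Undertaking: [the establishment supplies food directly to the final consumer? no] AND [Eligible Establishment (paragraph 6)? no] → not satisfied.
paragraph 1 — Supervised Premises: [the water supply is not from an approved source? no] AND [not an Approved Undertaking (paragraph 8)? yes] → not satisfied.
paragraph 5 — Tier I Undertaking: [the establishment operates from a mobile unit? no] OR [the establishment imports ingredients from outside the territory? yes] → satisfied.
paragraph 3 — Excluded Premises: [Supervised Premises (paragraph 1)? no] OR [Tier I Undertaking (paragraph 5)? yes] → satisfied.
paragraph 2 — Eligible Operation: [the establishment does not supply food directly to the final consumer? yes] AND [the operator has completed certified hygiene training? no] → not satisfied.
paragraph 4 — Tier VI Operation: [not an Eligible Operation (paragraph 2)? yes] AND [the operator has not completed certified hygiene training? yes] → satisfied.
paragraph 7 — Qualifying Premises: [not a Tier VI Operation (paragraph 4)? no] OR [products of animal origin are served? no] → not satisfied.
paragraph 10 — Eligible Undertaking: [Excluded Premises (paragraph 3)? yes] AND [Qualifying Premises (paragraph 7)? no] → not satisfied.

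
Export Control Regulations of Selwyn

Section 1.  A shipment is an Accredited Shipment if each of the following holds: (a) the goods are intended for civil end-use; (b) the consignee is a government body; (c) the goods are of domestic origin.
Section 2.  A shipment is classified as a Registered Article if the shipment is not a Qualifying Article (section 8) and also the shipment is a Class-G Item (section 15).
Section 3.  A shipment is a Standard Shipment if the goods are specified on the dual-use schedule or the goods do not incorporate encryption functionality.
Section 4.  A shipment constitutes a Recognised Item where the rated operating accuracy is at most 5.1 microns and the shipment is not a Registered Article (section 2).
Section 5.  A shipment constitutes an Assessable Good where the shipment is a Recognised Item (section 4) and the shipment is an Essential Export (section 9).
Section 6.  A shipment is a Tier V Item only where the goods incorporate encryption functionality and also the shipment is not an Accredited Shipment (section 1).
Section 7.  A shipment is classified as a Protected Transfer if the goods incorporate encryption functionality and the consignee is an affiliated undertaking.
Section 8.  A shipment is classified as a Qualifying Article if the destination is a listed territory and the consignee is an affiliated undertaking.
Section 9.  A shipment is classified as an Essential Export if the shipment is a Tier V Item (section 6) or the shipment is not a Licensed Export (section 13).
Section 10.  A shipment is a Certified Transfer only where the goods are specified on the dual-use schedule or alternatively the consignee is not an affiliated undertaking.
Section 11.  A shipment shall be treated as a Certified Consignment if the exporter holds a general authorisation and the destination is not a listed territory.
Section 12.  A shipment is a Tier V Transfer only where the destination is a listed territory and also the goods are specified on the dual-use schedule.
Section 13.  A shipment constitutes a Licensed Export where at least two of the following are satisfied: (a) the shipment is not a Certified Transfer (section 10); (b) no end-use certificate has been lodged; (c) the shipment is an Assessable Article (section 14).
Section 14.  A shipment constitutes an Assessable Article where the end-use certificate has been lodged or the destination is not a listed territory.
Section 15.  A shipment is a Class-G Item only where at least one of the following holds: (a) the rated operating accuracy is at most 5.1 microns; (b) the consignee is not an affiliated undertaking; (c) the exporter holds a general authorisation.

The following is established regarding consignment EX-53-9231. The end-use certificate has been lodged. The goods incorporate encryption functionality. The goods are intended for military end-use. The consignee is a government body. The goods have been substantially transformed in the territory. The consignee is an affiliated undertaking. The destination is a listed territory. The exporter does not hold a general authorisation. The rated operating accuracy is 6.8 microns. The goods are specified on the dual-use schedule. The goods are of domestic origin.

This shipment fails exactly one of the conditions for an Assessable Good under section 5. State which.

section 8 — Qualifying Article: [the destination is a listed territory? yes] AND [the consignee is an affiliated undertaking? yes] → satisfied.
section 15 — Class-G Item: [rated operating accuracy: 6.8 microns ≤ 5.1 microns? no] OR [the consignee is not an affiliated undertaking? no] OR [the exporter holds a general authorisation? no] → not satisfied.
section 2 — Registered Article: [not a Qualifying Article (section 8)? no] AND [Class-G Item (section 15)? no] → not satisfied.
section 4 — Recognised Item: [rated operating accuracy: 6.8 microns ≤ 5.1 microns? no] AND [not a Registered Article (section 2)? yes] → not satisfied.
section 1 — Accredited Shipment: [the goods are intended for civil end-use? no] AND [the consignee is a government body? yes] AND [the goods are of domestic origin? yes] → not satisfied.
section 6 — Tier V Item: [the goods incorporate encryption functionality? yes] AND [not an Accredited Shipment (section 1)? yes] → satisfied.
section 10 — Certified Transfer: [the goods are specified on the dual-use schedule? yes] OR [the consignee is not an affiliated undertaking? no] → satisfied.
section 14 — Assessable Article: [the end-use certificate has been lodged? yes] OR [the destination is not a listed territory? no] → satisfied.
section 13 — Licensed Export: not a Certified Transfer (section 10)? no; no end-use certificate has been lodged? no; Assessable Article (section 14)? yes — 1 of 3 hold (need ≥2) → not satisfied.
section 9 — Essential Export: [Tier V Item (section 6)? yes] OR [not a Licensed Export (section 13)? yes] → satisfied.
section 5 — Assessable Good: [Recognised Item (section 4)? no] AND [Essential Export (section 9)? yes] → not satisfied.

Recognised Item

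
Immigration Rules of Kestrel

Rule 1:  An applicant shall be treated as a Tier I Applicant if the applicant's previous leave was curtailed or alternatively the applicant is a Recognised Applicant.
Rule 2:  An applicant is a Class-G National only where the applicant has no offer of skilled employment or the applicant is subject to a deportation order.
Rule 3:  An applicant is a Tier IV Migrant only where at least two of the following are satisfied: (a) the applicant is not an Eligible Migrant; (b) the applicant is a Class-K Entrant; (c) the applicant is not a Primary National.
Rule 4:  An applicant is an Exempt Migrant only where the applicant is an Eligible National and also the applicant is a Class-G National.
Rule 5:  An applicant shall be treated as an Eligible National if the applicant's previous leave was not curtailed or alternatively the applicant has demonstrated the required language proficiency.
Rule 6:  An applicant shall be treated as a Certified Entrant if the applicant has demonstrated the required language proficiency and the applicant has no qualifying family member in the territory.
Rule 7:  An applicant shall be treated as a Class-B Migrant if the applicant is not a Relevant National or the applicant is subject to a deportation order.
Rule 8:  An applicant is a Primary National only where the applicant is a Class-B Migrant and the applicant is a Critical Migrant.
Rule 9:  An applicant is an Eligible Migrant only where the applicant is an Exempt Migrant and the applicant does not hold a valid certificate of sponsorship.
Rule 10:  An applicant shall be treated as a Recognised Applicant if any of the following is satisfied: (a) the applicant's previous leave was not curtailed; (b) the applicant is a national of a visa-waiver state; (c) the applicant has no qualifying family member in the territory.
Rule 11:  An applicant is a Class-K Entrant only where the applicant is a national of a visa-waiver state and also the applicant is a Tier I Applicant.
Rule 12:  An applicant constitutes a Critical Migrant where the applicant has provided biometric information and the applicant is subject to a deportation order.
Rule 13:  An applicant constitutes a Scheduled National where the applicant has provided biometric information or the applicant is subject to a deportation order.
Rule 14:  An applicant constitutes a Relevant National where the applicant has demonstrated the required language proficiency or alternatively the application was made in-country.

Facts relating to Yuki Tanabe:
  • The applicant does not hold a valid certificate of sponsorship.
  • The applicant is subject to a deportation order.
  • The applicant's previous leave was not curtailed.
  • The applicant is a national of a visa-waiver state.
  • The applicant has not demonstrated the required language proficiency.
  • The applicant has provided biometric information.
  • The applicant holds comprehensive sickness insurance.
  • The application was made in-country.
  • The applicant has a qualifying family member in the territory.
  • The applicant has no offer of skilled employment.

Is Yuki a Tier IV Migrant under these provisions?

rule 5 — Eligible National: [the applicant's previous leave was not curtailed? yes] OR [the applicant has demonstrated the required language proficiency? no] → satisfied.
rule 2 — Class-G National: [the applicant has no offer of skilled employment? yes] OR [the applicant is subject to a deportation order? yes] → satisfied.
rule 4 — Exempt Migrant: [Eligible National (rule 5)? yes] AND [Class-G National (rule 2)? yes] → satisfied.
rule 9 — Eligible Migrant: [Exempt Migrant (rule 4)? yes] AND [the applicant does not hold a valid certificate of sponsorship? yes] → satisfied.
rule 10 — Recognised Applicant: [the applicant's previous leave was not curtailed? yes] OR [the applicant is a national of a visa-waiver state? yes] OR [the applicant has no qualifying family member in the territory? no] → satisfied.
rule 1 — Tier I Applicant: [the applicant's previous leave was curtailed? no] OR [Recognised Applicant (rule 10)? yes] → satisfied.
rule 11 — Class-K Entrant: [the applicant is a national of a visa-waiver state? yes] AND [Tier I Applicant (rule 1)? yes] → satisfied.
rule 14 — Relevant National: [the applicant has demonstrated the required language proficiency? no] OR [the application was made in-country? yes] → satisfied.
rule 7 — Class-B Migrant: [not a Relevant National (rule 14)? no] OR [the applicant is subject to a deportation order? yes] → satisfied.
rule 12 — Critical Migrant: [the applicant has provided biometric information? yes] AND [the applicant is subject to a deportation order? yes] → satisfied.
rule 8 — Primary National: [Class-B Migrant (rule 7)? yes] AND [Critical Migrant (rule 12)? yes] → satisfied.
rule 3 — Tier IV Migrant: not an Eligible Migrant (rule 9)? no; Class-K Entrant (rule 11)? yes; not a Primary National (rule 8)? no — 1 of 3 hold (need ≥2) → not satisfied.

No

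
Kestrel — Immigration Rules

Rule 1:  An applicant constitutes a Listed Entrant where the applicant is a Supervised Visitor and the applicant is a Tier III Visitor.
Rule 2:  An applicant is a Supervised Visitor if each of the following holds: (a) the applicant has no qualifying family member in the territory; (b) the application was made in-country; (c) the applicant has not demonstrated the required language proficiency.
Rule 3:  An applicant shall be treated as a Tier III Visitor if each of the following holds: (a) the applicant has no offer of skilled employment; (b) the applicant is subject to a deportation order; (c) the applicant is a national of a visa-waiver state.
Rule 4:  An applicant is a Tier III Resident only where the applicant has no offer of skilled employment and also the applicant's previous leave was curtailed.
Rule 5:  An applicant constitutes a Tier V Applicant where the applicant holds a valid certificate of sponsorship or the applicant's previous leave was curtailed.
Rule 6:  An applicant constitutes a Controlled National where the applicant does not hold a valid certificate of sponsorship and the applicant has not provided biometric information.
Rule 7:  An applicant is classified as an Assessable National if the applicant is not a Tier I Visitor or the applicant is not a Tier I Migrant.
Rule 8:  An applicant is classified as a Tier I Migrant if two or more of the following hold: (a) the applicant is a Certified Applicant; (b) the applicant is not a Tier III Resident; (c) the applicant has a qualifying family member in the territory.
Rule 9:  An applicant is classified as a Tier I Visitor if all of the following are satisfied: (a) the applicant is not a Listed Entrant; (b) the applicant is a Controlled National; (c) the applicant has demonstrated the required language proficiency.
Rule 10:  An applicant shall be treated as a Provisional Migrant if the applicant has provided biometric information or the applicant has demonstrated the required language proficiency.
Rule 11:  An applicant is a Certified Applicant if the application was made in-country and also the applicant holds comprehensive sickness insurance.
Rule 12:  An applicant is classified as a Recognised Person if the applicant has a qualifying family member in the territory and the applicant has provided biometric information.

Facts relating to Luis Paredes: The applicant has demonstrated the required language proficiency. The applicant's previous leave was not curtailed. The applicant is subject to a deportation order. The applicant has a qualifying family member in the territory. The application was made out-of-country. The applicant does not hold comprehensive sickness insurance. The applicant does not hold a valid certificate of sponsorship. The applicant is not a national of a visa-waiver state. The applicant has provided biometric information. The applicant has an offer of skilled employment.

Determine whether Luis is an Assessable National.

Yes

rule 2 — Supervised Visitor: [the applicant has no qualifying family member in the territory? no] AND [the application was made in-country? no] AND [the applicant has not demonstrated the required language proficiency? no] → not satisfied.
rule 3 — Tier III Visitor: [the applicant has no offer of skilled employment? no] AND [the applicant is subject to a deportation order? yes] AND [the applicant is a national of a visa-waiver state? no] → not satisfied.
rule 1 — Listed Entrant: [Supervised Visitor (rule 2)? no] AND [Tier III Visitor (rule 3)? no] → not satisfied.
rule 6 — Controlled National: [the applicant does not hold a valid certificate of sponsorship? yes] AND [the applicant has not provided biometric information? no] → not satisfied.
rule 9 — Tier I Visitor: [not a Listed Entrant (rule 1)? yes] AND [Controlled National (rule 6)? no] AND [the applicant has demonstrated the required language proficiency? yes] → not satisfied.
rule 11 — Certified Applicant: [the application was made in-country? no] AND [the applicant holds comprehensive sickness insurance? no] → not satisfied.
rule 4 — Tier III Resident: [the applicant has no offer of skilled employment? no] AND [the applicant's previous leave was curtailed? no] → not satisfied.
rule 8 — Tier I Migrant: Certified Applicant (rule 11)? no; not a Tier III Resident (rule 4)? yes; the applicant has a qualifying family member in the territory? yes — 2 of 3 hold (need ≥2) → satisfied.
rule 7 — Assessable National: [not a Tier I Visitor (rule 9)? yes] OR [not a Tier I Migrant (rule 8)? no] → satisfied.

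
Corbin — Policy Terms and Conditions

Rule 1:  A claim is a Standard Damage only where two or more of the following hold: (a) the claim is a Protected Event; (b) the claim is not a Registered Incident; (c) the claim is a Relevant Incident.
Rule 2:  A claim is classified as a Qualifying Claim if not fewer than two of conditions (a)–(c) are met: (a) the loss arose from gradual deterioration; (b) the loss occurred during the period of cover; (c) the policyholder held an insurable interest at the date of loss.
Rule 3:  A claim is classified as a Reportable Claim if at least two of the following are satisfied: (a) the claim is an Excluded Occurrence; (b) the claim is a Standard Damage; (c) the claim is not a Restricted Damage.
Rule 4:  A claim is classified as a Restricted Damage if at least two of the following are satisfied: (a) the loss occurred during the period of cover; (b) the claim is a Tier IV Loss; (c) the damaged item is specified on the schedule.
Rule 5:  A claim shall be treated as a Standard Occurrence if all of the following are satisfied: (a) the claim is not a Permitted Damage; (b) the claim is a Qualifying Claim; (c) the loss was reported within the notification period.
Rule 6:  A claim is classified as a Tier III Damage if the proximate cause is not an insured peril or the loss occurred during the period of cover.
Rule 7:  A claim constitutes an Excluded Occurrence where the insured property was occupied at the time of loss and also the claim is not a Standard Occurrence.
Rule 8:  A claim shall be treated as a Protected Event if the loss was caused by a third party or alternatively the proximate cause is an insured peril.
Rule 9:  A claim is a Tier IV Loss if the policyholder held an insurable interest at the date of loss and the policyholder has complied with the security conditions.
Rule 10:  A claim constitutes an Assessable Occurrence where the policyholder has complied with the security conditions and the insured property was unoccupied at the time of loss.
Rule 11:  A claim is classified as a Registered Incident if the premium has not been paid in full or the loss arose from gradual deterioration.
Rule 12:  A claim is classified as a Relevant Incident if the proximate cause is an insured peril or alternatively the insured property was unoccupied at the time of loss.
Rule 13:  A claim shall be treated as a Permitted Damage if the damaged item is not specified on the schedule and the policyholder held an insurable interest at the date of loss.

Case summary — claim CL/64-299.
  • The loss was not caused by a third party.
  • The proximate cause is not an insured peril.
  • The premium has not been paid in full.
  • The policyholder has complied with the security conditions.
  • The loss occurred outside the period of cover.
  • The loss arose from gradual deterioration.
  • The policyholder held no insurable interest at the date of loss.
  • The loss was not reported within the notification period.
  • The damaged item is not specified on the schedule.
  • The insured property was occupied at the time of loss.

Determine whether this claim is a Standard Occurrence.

rule 13 — Permitted Damage: [the damaged item is not specified on the schedule? yes] AND [the policyholder held an insurable interest at the date of loss? no] → not satisfied.
rule 2 — Qualifying Claim: the loss arose from gradual deterioration? yes; the loss occurred during the period of cover? no; the policyholder held an insurable interest at the date of loss? no — 1 of 3 hold (need ≥2) → not satisfied.
rule 5 — Standard Occurrence: [not a Permitted Damage (rule 13)? yes] AND [Qualifying Claim (rule 2)? no] AND [the loss was reported within the notification period? no] → not satisfied.

No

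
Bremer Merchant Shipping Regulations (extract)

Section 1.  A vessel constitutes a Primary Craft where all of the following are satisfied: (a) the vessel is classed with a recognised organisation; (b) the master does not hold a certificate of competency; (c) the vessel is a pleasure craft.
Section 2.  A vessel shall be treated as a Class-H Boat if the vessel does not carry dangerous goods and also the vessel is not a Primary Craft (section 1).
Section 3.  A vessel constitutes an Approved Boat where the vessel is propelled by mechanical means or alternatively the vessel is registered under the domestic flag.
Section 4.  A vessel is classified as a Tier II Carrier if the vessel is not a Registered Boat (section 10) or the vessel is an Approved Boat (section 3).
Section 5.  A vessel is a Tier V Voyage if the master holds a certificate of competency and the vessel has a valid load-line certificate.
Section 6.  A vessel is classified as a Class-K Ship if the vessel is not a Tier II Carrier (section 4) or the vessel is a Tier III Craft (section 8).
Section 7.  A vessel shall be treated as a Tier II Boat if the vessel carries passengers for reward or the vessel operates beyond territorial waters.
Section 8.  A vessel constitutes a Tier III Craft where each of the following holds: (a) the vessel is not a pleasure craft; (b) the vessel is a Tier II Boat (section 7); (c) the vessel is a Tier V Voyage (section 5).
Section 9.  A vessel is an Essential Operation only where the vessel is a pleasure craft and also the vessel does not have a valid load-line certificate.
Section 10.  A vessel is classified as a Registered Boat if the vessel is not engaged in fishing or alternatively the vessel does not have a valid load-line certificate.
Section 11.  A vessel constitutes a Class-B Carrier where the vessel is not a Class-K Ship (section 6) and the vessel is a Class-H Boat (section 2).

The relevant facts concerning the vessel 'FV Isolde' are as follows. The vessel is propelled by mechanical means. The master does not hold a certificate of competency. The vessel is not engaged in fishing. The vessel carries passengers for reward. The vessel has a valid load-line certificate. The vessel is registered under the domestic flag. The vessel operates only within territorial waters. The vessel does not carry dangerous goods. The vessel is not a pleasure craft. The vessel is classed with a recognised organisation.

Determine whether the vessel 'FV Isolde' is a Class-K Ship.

No

Under section 10: the vessel is not engaged in fishing? yes; or the vessel does not have a valid load-line certificate? no. So the vessel is a Registered Boat.
Under section 3: the vessel is propelled by mechanical means? yes; or the vessel is registered under the domestic flag? yes. So the vessel is an Approved Boat.
Under section 4: not a Registered Boat (section 10)? no; or Approved Boat (section 3)? yes. So the vessel is a Tier II Carrier.
Under section 7: the vessel carries passengers for reward? yes; or the vessel operates beyond territorial waters? no. So the vessel is a Tier II Boat.
Under section 5: the master holds a certificate of competency? no; and the vessel has a valid load-line certificate? yes. So the vessel is not a Tier V Voyage.
Under section 8: the vessel is not a pleasure craft? yes; and Tier II Boat (section 7)? yes; and Tier V Voyage (section 5)? no. So the vessel is not a Tier III Craft.
Under section 6: not a Tier II Carrier (section 4)? no; or Tier III Craft (section 8)? no. So the vessel is not a Class-K Ship.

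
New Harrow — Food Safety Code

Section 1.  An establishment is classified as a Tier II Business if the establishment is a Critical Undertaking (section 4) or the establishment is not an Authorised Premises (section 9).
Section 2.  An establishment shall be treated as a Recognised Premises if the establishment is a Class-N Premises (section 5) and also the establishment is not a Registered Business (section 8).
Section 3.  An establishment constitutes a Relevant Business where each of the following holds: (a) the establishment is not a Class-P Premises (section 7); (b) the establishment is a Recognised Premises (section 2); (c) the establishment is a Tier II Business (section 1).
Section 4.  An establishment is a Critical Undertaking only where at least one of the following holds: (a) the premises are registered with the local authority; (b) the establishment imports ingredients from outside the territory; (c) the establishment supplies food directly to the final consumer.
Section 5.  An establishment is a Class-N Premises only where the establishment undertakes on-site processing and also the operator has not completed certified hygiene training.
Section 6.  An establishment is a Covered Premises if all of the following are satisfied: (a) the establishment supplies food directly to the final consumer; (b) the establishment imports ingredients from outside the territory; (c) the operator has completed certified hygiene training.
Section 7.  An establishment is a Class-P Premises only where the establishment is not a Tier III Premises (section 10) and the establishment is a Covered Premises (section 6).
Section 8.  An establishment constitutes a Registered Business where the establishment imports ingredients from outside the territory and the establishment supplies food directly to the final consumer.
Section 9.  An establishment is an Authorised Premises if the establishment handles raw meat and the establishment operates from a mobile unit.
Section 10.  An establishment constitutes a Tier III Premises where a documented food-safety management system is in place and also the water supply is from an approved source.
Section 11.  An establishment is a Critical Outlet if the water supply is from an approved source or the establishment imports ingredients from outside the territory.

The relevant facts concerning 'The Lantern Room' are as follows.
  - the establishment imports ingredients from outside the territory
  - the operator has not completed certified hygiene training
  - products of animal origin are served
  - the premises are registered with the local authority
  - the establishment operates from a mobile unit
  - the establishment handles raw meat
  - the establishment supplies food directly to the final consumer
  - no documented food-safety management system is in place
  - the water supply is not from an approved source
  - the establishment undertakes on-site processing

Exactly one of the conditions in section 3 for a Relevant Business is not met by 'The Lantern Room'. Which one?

section 10 — Tier III Premises: [a documented food-safety management system is in place? no] AND [the water supply is from an approved source? no] → not satisfied.
section 6 — Covered Premises: [the establishment supplies food directly to the final consumer? yes] AND [the establishment imports ingredients from outside the territory? yes] AND [the operator has completed certified hygiene training? no] → not satisfied.
section 7 — Class-P Premises: [not a Tier III Premises (section 10)? yes] AND [Covered Premises (section 6)? no] → not satisfied.
section 5 — Class-N Premises: [the establishment undertakes on-site processing? yes] AND [the operator has not completed certified hygiene training? yes] → satisfied.
section 8 — Registered Business: [the establishment imports ingredients from outside the territory? yes] AND [the establishment supplies food directly to the final consumer? yes] → satisfied.
section 2 — Recognised Premises: [Class-N Premises (section 5)? yes] AND [not a Registered Business (section 8)? no] → not satisfied.
section 4 — Critical Undertaking: [the premises are registered with the local authority? yes] OR [the establishment imports ingredients from outside the territory? yes] OR [the establishment supplies food directly to the final consumer? yes] → satisfied.
section 9 — Authorised Premises: [the establishment handles raw meat? yes] AND [the establishment operates from a mobile unit? yes] → satisfied.
section 1 — Tier II Business: [Critical Undertaking (section 4)? yes] OR [not an Authorised Premises (section 9)? no] → satisfied.
section 3 — Relevant Business: [not a Class-P Premises (section 7)? yes] AND [Recognised Premises (section 2)? no] AND [Tier II Business (section 1)? yes] → not satisfied.

Recognised Premises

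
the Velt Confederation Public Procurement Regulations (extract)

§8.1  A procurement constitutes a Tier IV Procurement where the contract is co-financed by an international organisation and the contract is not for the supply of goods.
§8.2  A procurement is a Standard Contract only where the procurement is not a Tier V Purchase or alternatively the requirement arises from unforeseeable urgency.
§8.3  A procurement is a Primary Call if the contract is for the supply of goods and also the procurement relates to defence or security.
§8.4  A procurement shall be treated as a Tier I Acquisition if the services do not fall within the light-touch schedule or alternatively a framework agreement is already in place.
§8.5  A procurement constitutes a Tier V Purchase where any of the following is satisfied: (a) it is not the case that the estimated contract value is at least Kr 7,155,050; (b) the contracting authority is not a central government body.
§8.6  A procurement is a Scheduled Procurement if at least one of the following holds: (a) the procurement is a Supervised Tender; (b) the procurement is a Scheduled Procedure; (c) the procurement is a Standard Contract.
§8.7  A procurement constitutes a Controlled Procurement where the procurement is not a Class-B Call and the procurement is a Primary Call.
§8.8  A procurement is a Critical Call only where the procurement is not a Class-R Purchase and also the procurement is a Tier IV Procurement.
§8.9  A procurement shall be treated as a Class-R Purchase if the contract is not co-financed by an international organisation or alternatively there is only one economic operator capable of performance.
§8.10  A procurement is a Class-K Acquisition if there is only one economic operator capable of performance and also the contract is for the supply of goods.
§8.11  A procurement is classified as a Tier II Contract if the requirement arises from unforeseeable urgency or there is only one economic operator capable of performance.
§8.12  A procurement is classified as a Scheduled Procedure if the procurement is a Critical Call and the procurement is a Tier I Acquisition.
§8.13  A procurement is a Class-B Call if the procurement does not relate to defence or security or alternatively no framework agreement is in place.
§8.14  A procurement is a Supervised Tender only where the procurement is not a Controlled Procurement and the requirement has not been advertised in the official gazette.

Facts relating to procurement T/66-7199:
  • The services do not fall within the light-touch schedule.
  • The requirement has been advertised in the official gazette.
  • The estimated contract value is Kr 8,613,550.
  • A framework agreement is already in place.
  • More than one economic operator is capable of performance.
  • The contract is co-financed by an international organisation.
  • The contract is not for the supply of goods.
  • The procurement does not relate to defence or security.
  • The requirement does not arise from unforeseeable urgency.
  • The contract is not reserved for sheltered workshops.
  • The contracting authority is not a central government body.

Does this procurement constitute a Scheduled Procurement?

§8.13 — Class-B Call: [the procurement does not relate to defence or security? yes] OR [no framework agreement is in place? no] → satisfied.
§8.3 — Primary Call: [the contract is for the supply of goods? no] AND [the procurement relates to defence or security? no] → not satisfied.
§8.7 — Controlled Procurement: [not a Class-B Call (§8.13)? no] AND [Primary Call (§8.3)? no] → not satisfied.
§8.14 — Supervised Tender: [not a Controlled Procurement (§8.7)? yes] AND [the requirement has not been advertised in the official gazette? no] → not satisfied.
§8.9 — Class-R Purchase: [the contract is not co-financed by an international organisation? no] OR [there is only one economic operator capable of performance? no] → not satisfied.
§8.1 — Tier IV Procurement: [the contract is co-financed by an international organisation? yes] AND [the contract is not for the supply of goods? yes] → satisfied.
§8.8 — Critical Call: [not a Class-R Purchase (§8.9)? yes] AND [Tier IV Procurement (§8.1)? yes] → satisfied.
§8.4 — Tier I Acquisition: [the services do not fall within the light-touch schedule? yes] OR [a framework agreement is already in place? yes] → satisfied.
§8.12 — Scheduled Procedure: [Critical Call (§8.8)? yes] AND [Tier I Acquisition (§8.4)? yes] → satisfied.
§8.5 — Tier V Purchase: [estimated contract value: Kr 8,613,550 ≥ Kr 7,155,050? yes, so negated condition no] OR [the contracting authority is not a central government body? yes] → satisfied.
§8.2 — Standard Contract: [not a Tier V Purchase (§8.5)? no] OR [the requirement arises from unforeseeable urgency? no] → not satisfied.
§8.6 — Scheduled Procurement: [Supervised Tender (§8.14)? no] OR [Scheduled Procedure (§8.12)? yes] OR [Standard Contract (§8.2)? no] → satisfied.

Yes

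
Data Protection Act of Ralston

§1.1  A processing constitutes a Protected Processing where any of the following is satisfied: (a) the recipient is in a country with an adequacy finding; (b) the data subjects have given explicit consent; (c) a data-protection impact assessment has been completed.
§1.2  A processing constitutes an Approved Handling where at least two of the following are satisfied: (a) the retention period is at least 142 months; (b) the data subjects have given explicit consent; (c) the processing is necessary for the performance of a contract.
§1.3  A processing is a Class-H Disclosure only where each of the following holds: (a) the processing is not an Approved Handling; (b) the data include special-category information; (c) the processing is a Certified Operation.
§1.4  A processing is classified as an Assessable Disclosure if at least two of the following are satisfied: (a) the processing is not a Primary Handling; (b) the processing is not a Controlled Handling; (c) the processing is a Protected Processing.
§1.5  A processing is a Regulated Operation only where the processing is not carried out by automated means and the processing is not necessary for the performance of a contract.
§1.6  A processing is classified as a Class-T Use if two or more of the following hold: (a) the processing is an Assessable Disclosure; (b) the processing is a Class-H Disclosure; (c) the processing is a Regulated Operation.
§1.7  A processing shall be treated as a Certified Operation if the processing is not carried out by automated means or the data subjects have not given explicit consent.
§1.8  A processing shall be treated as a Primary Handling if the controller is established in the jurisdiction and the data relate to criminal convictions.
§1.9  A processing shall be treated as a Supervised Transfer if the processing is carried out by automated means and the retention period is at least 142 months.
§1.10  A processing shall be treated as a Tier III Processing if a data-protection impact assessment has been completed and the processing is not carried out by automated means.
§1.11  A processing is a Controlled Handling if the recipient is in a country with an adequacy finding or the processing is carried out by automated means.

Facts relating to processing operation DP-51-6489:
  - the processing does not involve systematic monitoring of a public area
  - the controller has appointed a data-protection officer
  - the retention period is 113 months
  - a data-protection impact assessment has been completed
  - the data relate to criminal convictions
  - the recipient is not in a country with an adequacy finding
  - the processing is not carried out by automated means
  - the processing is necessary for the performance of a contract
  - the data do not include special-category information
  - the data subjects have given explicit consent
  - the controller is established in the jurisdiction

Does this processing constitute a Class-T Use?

No

Under §1.8: the controller is established in the jurisdiction? yes; and the data relate to criminal convictions? yes. So the processing is a Primary Handling.
Under §1.11: the recipient is in a country with an adequacy finding? no; or the processing is carried out by automated means? no. So the processing is not a Controlled Handling.
Under §1.1: the recipient is in a country with an adequacy finding? no; or the data subjects have given explicit consent? yes; or a data-protection impact assessment has been completed? yes. So the processing is a Protected Processing.
Under §1.4: not a Primary Handling (§1.8)? no; not a Controlled Handling (§1.11)? yes; Protected Processing (§1.1)? yes — 2 of 3 hold (need ≥2) → satisfied.
Under §1.2: retention period: 113 months ≥ 142 months? no; the data subjects have given explicit consent? yes; the processing is necessary for the performance of a contract? yes — 2 of 3 hold (need ≥2) → satisfied.
Under §1.7: the processing is not carried out by automated means? yes; or the data subjects have not given explicit consent? no. So the processing is a Certified Operation.
Under §1.3: not an Approved Handling (§1.2)? no; and the data include special-category information? no; and Certified Operation (§1.7)? yes. So the processing is not a Class-H Disclosure.
Under §1.5: the processing is not carried out by automated means? yes; and the processing is not necessary for the performance of a contract? no. So the processing is not a Regulated Operation.
Under §1.6: Assessable Disclosure (§1.4)? yes; Class-H Disclosure (§1.3)? no; Regulated Operation (§1.5)? no — 1 of 3 hold (need ≥2) → not satisfied.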